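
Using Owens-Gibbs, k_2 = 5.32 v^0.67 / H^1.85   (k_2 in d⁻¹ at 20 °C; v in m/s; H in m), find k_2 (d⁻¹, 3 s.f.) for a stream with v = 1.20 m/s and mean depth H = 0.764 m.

k_2 = 5.32 × 1.20^0.67 / 0.764^1.85 = 5.32 × 1.130 / 0.6077 = 9.891 d⁻¹.

k_2 ≈ 9.89 d⁻¹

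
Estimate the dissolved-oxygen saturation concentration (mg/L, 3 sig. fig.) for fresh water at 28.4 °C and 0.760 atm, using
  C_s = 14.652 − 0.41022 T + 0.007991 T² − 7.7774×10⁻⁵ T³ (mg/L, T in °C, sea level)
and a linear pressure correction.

At sea level: C_s = 14.652 − 0.41022×28.4 + 0.007991×28.4² − 7.7774×10⁻⁵×28.4³ = 7.665 mg/L.
Pressure correction: C_s' = 7.665 × 0.760 = 5.826 mg/L.

C_s ≈ 5.83 mg/L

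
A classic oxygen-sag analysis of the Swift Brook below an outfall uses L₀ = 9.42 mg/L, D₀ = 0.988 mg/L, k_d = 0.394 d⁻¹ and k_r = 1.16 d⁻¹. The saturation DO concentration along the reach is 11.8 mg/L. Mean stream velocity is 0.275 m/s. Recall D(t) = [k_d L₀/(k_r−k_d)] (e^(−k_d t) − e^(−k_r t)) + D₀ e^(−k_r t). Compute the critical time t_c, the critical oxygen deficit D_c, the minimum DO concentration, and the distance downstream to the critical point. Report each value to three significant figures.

t_c = [1/(k_r−k_d)] ln[(k_r/k_d)(1 − D₀(k_r−k_d)/(k_d L₀))]
= [1/(1.16−0.394)] ln[(1.16/0.394)(1 − 0.988×0.7660/(0.394×9.42))]
= (1/0.7660) ln[2.944 × 0.7961] = 1.305 × ln(2.344) = 1.305 × 0.8518 = 1.112 d.
L(t_c) = L₀ e^(−k_d t_c) = 9.42 × 0.6452 = 6.078 mg/L, and at the critical point k_r D_c = k_d L, so D_c = (0.394/1.16) × 6.078 = 2.065 mg/L.
Minimum DO = C_s − D_c = 11.8 − 2.065 = 9.735 mg/L.
x_c = v t_c = 0.275 m/s × 1.112 d × 86400 s/d = 26420 m ≈ 26.4 km.

t_c ≈ 1.11 d; D_c ≈ 2.06 mg/L; min DO ≈ 9.74 mg/L; x_c ≈ 26.4 km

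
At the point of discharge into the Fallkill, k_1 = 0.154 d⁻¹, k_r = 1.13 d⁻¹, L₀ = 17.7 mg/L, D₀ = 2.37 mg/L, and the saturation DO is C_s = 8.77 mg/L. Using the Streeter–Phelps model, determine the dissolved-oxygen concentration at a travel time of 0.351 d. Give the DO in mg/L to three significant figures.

k_1 L₀/(k_r−k_1) = 0.154×17.7/(1.13−0.154) = 2.726/0.9760 = 2.793 mg/L.
e^(−k_1 t) = e^(−0.154×0.3510) = 0.9474; e^(−k_r t) = e^(−1.13×0.3510) = 0.6726.
D = 2.793 × (0.9474 − 0.6726) + 2.37 × 0.6726 = 0.7675 + 1.594 = 2.361 mg/L.
DO = C_s − D = 8.77 − 2.361 = 6.409 mg/L.

DO ≈ 6.41 mg/L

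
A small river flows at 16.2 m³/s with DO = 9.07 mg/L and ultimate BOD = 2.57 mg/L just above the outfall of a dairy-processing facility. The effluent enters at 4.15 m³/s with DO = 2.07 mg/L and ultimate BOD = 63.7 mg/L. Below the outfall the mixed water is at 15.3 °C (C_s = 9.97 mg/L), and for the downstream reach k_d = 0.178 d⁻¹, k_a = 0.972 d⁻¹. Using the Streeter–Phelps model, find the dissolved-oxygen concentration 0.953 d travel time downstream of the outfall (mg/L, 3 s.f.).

Mixed DO = (16.2×9.07 + 4.15×2.07)/(16.2+4.15) = 155.5/20.35 = 7.642 mg/L.
Mixed L₀ = (16.2×2.57 + 4.15×63.7)/(20.35) = 306.0/20.35 = 15.04 mg/L.
Initial deficit D₀ = C_s − DO₀ = 9.97 − 7.642 = 2.328 mg/L.
D(0.953) = [0.178×15.04/(0.972−0.178)](e^(−0.178×0.953) − e^(−0.972×0.953)) + 2.328 e^(−0.972×0.953)
= 3.371 × (0.8440 − 0.3960) + 2.328 × 0.3960 = 2.432 mg/L.
DO = 9.97 − 2.432 = 7.538 mg/L.

DO ≈ 7.54 mg/L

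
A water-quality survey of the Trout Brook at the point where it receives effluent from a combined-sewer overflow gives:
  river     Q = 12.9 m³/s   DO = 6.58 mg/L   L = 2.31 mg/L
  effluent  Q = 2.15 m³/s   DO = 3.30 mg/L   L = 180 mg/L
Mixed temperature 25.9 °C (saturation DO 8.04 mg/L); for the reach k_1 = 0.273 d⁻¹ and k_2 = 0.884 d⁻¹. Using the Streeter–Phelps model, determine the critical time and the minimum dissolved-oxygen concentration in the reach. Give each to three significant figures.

t_c ≈ 1.65 d; minimum DO ≈ 2.58 mg/L

Mixed DO = (12.9×6.58 + 2.15×3.30)/(12.9+2.15) = 91.98/15.05 = 6.111 mg/L.
Mixed L₀ = (12.9×2.31 + 2.15×180)/(15.05) = 416.8/15.05 = 27.69 mg/L.
Initial deficit D₀ = C_s − DO₀ = 8.04 − 6.111 = 1.929 mg/L.
t_c = (1/0.6110) ln[(0.884/0.273)(1 − 1.929×0.6110/(0.273×27.69))] = 1.637 × ln(2.733) = 1.646 d.
D_c = (0.273/0.884) × 27.69 × e^(−0.273×1.646) = 0.3088 × 27.69 × 0.6381 = 5.457 mg/L.
Minimum DO = 8.04 − 5.457 = 2.583 mg/L.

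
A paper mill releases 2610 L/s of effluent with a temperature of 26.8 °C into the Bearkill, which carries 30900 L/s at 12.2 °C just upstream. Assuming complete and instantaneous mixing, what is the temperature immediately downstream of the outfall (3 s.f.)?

Flow-weighted mixing: C = (Q_r C_r + Q_w C_w)/(Q_r + Q_w)
= (30900×12.2 + 2610×26.8)/(30900 + 2610) = 446900/33510 = 13.34 °C.

13.3 °C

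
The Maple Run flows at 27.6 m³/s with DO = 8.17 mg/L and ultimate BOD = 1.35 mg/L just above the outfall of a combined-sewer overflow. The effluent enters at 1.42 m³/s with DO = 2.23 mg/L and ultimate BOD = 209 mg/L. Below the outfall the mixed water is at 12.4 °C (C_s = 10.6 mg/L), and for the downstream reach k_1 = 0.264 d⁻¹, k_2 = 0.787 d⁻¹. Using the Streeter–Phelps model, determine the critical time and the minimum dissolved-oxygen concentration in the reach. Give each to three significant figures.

Mixed DO = (27.6×8.17 + 1.42×2.23)/(27.6+1.42) = 228.7/29.02 = 7.879 mg/L.
Mixed L₀ = (27.6×1.35 + 1.42×209)/(29.02) = 334.0/29.02 = 11.51 mg/L.
Initial deficit D₀ = C_s − DO₀ = 10.6 − 7.879 = 2.721 mg/L.
t_c = (1/0.5230) ln[(0.787/0.264)(1 − 2.721×0.5230/(0.264×11.51))] = 1.912 × ln(1.585) = 0.8809 d.
D_c = (0.264/0.787) × 11.51 × e^(−0.264×0.8809) = 0.3355 × 11.51 × 0.7925 = 3.060 mg/L.
Minimum DO = 10.6 − 3.060 = 7.540 mg/L.

t_c ≈ 0.881 d; minimum DO ≈ 7.54 mg/L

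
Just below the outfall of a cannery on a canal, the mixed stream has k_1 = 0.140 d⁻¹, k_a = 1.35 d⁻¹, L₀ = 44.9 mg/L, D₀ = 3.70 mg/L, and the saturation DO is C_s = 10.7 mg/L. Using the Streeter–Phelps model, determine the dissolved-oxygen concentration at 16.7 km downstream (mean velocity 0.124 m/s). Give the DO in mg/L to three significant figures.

DO ≈ 6.71 mg/L

Travel time t = x/v = 16.7 km / (0.124 m/s) = 16700 m / 0.124 m/s = 134700 s = 1.559 d.
k_1 L₀/(k_a−k_1) = 0.140×44.9/(1.35−0.140) = 6.286/1.210 = 5.195 mg/L.
e^(−k_1 t) = e^(−0.140×1.559) = 0.8039; e^(−k_a t) = e^(−1.35×1.559) = 0.1219.
D = 5.195 × (0.8039 − 0.1219) + 3.70 × 0.1219 = 3.543 + 0.4511 = 3.994 mg/L.
DO = C_s − D = 10.7 − 3.994 = 6.706 mg/L.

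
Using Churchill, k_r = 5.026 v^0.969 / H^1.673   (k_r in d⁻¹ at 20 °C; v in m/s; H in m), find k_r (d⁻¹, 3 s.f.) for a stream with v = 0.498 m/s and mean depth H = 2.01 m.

k_r ≈ 0.795 d⁻¹

k_r = 5.026 × 0.498^0.969 / 2.01^1.673 = 5.026 × 0.5089 / 3.215 = 0.7954 d⁻¹.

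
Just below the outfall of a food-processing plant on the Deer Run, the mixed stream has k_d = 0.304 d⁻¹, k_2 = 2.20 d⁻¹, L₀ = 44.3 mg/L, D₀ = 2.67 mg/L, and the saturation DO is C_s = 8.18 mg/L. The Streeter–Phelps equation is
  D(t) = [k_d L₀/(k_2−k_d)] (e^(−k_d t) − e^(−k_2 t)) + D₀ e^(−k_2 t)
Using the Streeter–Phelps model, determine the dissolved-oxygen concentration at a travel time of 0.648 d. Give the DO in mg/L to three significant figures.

DO ≈ 3.41 mg/L

k_d L₀/(k_2−k_d) = 0.304×44.3/(2.20−0.304) = 13.47/1.896 = 7.103 mg/L.
e^(−k_d t) = e^(−0.304×0.6480) = 0.8212; e^(−k_2 t) = e^(−2.20×0.6480) = 0.2404.
D = 7.103 × (0.8212 − 0.2404) + 2.67 × 0.2404 = 4.126 + 0.6418 = 4.767 mg/L.
DO = C_s − D = 8.18 − 4.767 = 3.413 mg/L.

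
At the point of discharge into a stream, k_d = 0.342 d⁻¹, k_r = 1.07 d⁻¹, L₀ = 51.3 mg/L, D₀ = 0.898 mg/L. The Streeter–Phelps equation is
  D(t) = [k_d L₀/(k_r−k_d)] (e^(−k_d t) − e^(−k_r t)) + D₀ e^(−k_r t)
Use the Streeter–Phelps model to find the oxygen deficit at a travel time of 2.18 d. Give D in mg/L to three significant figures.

k_d L₀/(k_r−k_d) = 0.342×51.3/(1.07−0.342) = 17.54/0.7280 = 24.10 mg/L.
e^(−k_d t) = e^(−0.342×2.180) = 0.4745; e^(−k_r t) = e^(−1.07×2.180) = 0.09704.
D = 24.10 × (0.4745 − 0.09704) + 0.898 × 0.09704 = 9.096 + 0.08714 = 9.183 mg/L.

D ≈ 9.18 mg/L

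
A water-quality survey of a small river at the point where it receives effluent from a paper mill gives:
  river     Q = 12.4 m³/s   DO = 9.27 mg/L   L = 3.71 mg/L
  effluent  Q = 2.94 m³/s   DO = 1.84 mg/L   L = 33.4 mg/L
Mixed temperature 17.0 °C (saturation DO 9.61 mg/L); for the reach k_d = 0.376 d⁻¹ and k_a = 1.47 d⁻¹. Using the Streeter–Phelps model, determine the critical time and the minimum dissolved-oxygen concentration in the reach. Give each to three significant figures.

t_c ≈ 0.524 d; minimum DO ≈ 7.64 mg/L

Mixed DO = (12.4×9.27 + 2.94×1.84)/(12.4+2.94) = 120.4/15.34 = 7.846 mg/L.
Mixed L₀ = (12.4×3.71 + 2.94×33.4)/(15.34) = 144.2/15.34 = 9.400 mg/L.
Initial deficit D₀ = C_s − DO₀ = 9.61 − 7.846 = 1.764 mg/L.
t_c = (1/1.094) ln[(1.47/0.376)(1 − 1.764×1.094/(0.376×9.400))] = 0.9141 × ln(1.775) = 0.5245 d.
D_c = (0.376/1.47) × 9.400 × e^(−0.376×0.5245) = 0.2558 × 9.400 × 0.8210 = 1.974 mg/L.
Minimum DO = 9.61 − 1.974 = 7.636 mg/L.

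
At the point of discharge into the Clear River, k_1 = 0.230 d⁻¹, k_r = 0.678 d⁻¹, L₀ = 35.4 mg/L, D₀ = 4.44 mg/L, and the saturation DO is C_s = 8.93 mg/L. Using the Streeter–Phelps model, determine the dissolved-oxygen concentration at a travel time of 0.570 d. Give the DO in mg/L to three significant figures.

k_1 L₀/(k_r−k_1) = 0.230×35.4/(0.678−0.230) = 8.142/0.4480 = 18.17 mg/L.
e^(−k_1 t) = e^(−0.230×0.5700) = 0.8771; e^(−k_r t) = e^(−0.678×0.5700) = 0.6795.
D = 18.17 × (0.8771 − 0.6795) + 4.44 × 0.6795 = 3.593 + 3.017 = 6.609 mg/L.
DO = C_s − D = 8.93 − 6.609 = 2.321 mg/L.

DO ≈ 2.32 mg/L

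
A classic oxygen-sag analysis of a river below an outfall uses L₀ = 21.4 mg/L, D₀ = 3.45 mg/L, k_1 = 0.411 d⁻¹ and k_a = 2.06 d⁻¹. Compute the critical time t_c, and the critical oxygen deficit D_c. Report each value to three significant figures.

t_c = [1/(k_a−k_1)] ln[(k_a/k_1)(1 − D₀(k_a−k_1)/(k_1 L₀))]
= [1/(2.06−0.411)] ln[(2.06/0.411)(1 − 3.45×1.649/(0.411×21.4))]
= (1/1.649) ln[5.012 × 0.3532] = 0.6064 × ln(1.770) = 0.6064 × 0.5711 = 0.3463 d.
L(t_c) = L₀ e^(−k_1 t_c) = 21.4 × 0.8673 = 18.56 mg/L, and at the critical point k_a D_c = k_1 L, so D_c = (0.411/2.06) × 18.56 = 3.703 mg/L.

t_c ≈ 0.346 d; D_c ≈ 3.70 mg/L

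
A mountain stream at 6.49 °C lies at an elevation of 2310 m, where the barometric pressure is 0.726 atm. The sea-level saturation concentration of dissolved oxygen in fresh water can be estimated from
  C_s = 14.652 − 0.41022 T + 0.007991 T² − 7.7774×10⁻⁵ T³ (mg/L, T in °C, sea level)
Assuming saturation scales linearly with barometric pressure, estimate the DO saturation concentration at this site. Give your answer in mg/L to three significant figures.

C_s ≈ 8.93 mg/L

At sea level: C_s = 14.652 − 0.41022×6.49 + 0.007991×6.49² − 7.7774×10⁻⁵×6.49³ = 12.30 mg/L.
Pressure correction: C_s' = 12.30 × 0.726 = 8.933 mg/L.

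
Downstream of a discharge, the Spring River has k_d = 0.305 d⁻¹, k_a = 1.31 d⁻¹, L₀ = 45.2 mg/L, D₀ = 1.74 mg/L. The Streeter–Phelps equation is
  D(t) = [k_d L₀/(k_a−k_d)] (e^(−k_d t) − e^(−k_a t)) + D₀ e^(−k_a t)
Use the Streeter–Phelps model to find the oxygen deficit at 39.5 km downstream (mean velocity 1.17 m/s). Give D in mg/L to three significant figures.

D ≈ 5.00 mg/L

Travel time t = x/v = 39.5 km / (1.17 m/s) = 39500 m / 1.17 m/s = 33760 s = 0.3907 d.
k_d L₀/(k_a−k_d) = 0.305×45.2/(1.31−0.305) = 13.79/1.005 = 13.72 mg/L.
e^(−k_d t) = e^(−0.305×0.3907) = 0.8876; e^(−k_a t) = e^(−1.31×0.3907) = 0.5994.
D = 13.72 × (0.8876 − 0.5994) + 1.74 × 0.5994 = 3.954 + 1.043 = 4.997 mg/L.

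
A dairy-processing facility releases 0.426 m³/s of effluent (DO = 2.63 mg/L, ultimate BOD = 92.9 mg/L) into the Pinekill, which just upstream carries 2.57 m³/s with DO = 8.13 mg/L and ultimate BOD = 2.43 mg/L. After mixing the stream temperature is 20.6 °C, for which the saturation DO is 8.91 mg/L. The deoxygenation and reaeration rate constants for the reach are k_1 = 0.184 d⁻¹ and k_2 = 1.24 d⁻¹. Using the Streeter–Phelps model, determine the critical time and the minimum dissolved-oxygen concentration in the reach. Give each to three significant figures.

Mixed DO = (2.57×8.13 + 0.426×2.63)/(2.57+0.426) = 22.01/2.996 = 7.348 mg/L.
Mixed L₀ = (2.57×2.43 + 0.426×92.9)/(2.996) = 45.82/2.996 = 15.29 mg/L.
Initial deficit D₀ = C_s − DO₀ = 8.91 − 7.348 = 1.562 mg/L.
t_c = (1/1.056) ln[(1.24/0.184)(1 − 1.562×1.056/(0.184×15.29))] = 0.9470 × ln(2.789) = 0.9712 d.
D_c = (0.184/1.24) × 15.29 × e^(−0.184×0.9712) = 0.1484 × 15.29 × 0.8363 = 1.898 mg/L.
Minimum DO = 8.91 − 1.898 = 7.012 mg/L.

t_c ≈ 0.971 d; minimum DO ≈ 7.01 mg/L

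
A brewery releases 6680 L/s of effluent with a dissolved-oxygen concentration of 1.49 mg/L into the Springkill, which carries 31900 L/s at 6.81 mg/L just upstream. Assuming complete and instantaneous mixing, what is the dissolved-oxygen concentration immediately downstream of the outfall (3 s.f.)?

Flow-weighted mixing: C = (Q_r C_r + Q_w C_w)/(Q_r + Q_w)
= (31900×6.81 + 6680×1.49)/(31900 + 6680) = 227200/38580 = 5.889 mg/L.

5.89 mg/L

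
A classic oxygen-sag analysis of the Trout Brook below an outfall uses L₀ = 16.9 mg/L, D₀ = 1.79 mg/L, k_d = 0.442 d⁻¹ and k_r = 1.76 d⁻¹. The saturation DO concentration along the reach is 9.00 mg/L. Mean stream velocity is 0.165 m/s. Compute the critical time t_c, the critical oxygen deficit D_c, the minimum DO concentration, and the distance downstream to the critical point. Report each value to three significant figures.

t_c ≈ 0.760 d; D_c ≈ 3.03 mg/L; min DO ≈ 5.97 mg/L; x_c ≈ 10.8 km

With k_r/k_d = 3.982 and 1 − D₀(k_r−k_d)/(k_d L₀) = 0.6842,
t_c = ln(3.982 × 0.6842) / (1.76 − 0.442) = ln(2.724) / 1.318 = 1.002/1.318 = 0.7604 d.
D_c = (k_d/k_r) L₀ e^(−k_d t_c) = (0.442/1.76) × 16.9 × e^(−0.442×0.7604) = 0.2511 × 16.9 × 0.7146 = 3.033 mg/L.
Minimum DO = C_s − D_c = 9.00 − 3.033 = 5.967 mg/L.
x_c = v t_c = 0.165 m/s × 0.7604 d × 86400 s/d = 10840 m ≈ 10.8 km.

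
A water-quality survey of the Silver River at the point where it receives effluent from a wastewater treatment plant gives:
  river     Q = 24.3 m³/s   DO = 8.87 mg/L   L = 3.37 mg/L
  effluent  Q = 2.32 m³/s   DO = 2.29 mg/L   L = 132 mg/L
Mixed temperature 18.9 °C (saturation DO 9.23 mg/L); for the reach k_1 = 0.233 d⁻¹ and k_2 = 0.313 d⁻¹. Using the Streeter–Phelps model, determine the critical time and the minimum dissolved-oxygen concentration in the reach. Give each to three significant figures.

t_c ≈ 3.41 d; minimum DO ≈ 4.33 mg/L

Mixed DO = (24.3×8.87 + 2.32×2.29)/(24.3+2.32) = 220.9/26.62 = 8.297 mg/L.
Mixed L₀ = (24.3×3.37 + 2.32×132)/(26.62) = 388.1/26.62 = 14.58 mg/L.
Initial deficit D₀ = C_s − DO₀ = 9.23 − 8.297 = 0.9335 mg/L.
t_c = (1/0.08000) ln[(0.313/0.233)(1 − 0.9335×0.08000/(0.233×14.58))] = 12.50 × ln(1.314) = 3.412 d.
D_c = (0.233/0.313) × 14.58 × e^(−0.233×3.412) = 0.7444 × 14.58 × 0.4516 = 4.902 mg/L.
Minimum DO = 9.23 − 4.902 = 4.328 mg/L.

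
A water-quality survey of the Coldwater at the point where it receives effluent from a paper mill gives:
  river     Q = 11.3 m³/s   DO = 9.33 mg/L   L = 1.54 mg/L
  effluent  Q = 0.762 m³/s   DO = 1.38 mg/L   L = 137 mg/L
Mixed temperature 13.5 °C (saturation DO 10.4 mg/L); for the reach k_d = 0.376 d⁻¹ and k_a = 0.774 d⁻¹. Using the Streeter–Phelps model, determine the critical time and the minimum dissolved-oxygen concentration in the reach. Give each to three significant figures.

t_c ≈ 1.36 d; minimum DO ≈ 7.46 mg/L

Mixed DO = (11.3×9.33 + 0.762×1.38)/(11.3+0.762) = 106.5/12.06 = 8.828 mg/L.
Mixed L₀ = (11.3×1.54 + 0.762×137)/(12.06) = 121.8/12.06 = 10.10 mg/L.
Initial deficit D₀ = C_s − DO₀ = 10.4 − 8.828 = 1.572 mg/L.
t_c = (1/0.3980) ln[(0.774/0.376)(1 − 1.572×0.3980/(0.376×10.10))] = 2.513 × ln(1.719) = 1.362 d.
D_c = (0.376/0.774) × 10.10 × e^(−0.376×1.362) = 0.4858 × 10.10 × 0.5993 = 2.940 mg/L.
Minimum DO = 10.4 − 2.940 = 7.460 mg/L.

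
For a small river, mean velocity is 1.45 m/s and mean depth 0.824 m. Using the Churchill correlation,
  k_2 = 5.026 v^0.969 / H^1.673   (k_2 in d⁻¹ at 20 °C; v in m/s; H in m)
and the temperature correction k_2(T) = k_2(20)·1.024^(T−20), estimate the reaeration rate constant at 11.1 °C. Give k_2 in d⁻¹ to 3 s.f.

k_2 ≈ 8.06 d⁻¹

k_2(20) = 5.026 × 1.45^0.969 / 0.824^1.673 = 5.026 × 1.433 / 0.7233 = 9.960 d⁻¹.
k_2(11.1) = 9.960 × 1.024^(11.1−20) = 9.960 × 0.8097 = 8.064 d⁻¹.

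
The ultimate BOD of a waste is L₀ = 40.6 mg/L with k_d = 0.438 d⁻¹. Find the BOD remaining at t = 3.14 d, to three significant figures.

L_t = L₀ e^(−k_d t) = 40.6 × e^(−0.438×3.14) = 40.6 × 0.2528 = 10.26 mg/L.

L ≈ 10.3 mg/L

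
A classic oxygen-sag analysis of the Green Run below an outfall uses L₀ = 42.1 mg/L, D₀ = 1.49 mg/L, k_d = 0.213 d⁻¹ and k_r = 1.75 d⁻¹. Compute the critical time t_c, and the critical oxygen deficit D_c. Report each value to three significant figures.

t_c ≈ 1.18 d; D_c ≈ 3.99 mg/L

t_c = [1/(k_r−k_d)] ln[(k_r/k_d)(1 − D₀(k_r−k_d)/(k_d L₀))]
= [1/(1.75−0.213)] ln[(1.75/0.213)(1 − 1.49×1.537/(0.213×42.1))]
= (1/1.537) ln[8.216 × 0.7446] = 0.6506 × ln(6.118) = 0.6506 × 1.811 = 1.178 d.
L(t_c) = L₀ e^(−k_d t_c) = 42.1 × 0.7780 = 32.75 mg/L, and at the critical point k_r D_c = k_d L, so D_c = (0.213/1.75) × 32.75 = 3.987 mg/L.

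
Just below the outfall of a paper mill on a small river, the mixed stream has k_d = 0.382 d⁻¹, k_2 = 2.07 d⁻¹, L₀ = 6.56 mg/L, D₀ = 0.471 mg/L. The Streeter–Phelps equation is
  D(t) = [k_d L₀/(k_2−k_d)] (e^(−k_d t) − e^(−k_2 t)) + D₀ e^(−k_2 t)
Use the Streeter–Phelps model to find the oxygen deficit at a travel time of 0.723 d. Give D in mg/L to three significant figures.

D ≈ 0.899 mg/L

k_d L₀/(k_2−k_d) = 0.382×6.56/(2.07−0.382) = 2.506/1.688 = 1.485 mg/L.
e^(−k_d t) = e^(−0.382×0.7230) = 0.7587; e^(−k_2 t) = e^(−2.07×0.7230) = 0.2239.
D = 1.485 × (0.7587 − 0.2239) + 0.471 × 0.2239 = 0.7939 + 0.1055 = 0.8994 mg/L.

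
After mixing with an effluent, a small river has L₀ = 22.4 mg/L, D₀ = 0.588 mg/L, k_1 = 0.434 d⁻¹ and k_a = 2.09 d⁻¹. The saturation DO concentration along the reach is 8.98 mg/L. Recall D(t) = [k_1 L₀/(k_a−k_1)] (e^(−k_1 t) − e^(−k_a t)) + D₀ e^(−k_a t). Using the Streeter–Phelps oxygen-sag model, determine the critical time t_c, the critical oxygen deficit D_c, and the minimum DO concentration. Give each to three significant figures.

With k_a/k_1 = 4.816 and 1 − D₀(k_a−k_1)/(k_1 L₀) = 0.8998,
t_c = ln(4.816 × 0.8998) / (2.09 − 0.434) = ln(4.333) / 1.656 = 1.466/1.656 = 0.8855 d.
L(t_c) = L₀ e^(−k_1 t_c) = 22.4 × 0.6809 = 15.25 mg/L, and at the critical point k_a D_c = k_1 L, so D_c = (0.434/2.09) × 15.25 = 3.167 mg/L.
Minimum DO = C_s − D_c = 8.98 − 3.167 = 5.813 mg/L.

t_c ≈ 0.885 d; D_c ≈ 3.17 mg/L; min DO ≈ 5.81 mg/L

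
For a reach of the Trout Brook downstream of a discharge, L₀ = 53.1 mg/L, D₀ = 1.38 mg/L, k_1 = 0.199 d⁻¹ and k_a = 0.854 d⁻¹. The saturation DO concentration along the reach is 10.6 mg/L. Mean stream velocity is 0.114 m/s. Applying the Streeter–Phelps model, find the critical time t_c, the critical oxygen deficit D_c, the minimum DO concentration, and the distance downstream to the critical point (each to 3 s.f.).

t_c ≈ 2.09 d; D_c ≈ 8.17 mg/L; min DO ≈ 2.43 mg/L; x_c ≈ 20.6 km

t_c = [1/(k_a−k_1)] ln[(k_a/k_1)(1 − D₀(k_a−k_1)/(k_1 L₀))]
= [1/(0.854−0.199)] ln[(0.854/0.199)(1 − 1.38×0.6550/(0.199×53.1))]
= (1/0.6550) ln[4.291 × 0.9145] = 1.527 × ln(3.924) = 1.527 × 1.367 = 2.087 d.
L(t_c) = L₀ e^(−k_1 t_c) = 53.1 × 0.6601 = 35.05 mg/L, and at the critical point k_a D_c = k_1 L, so D_c = (0.199/0.854) × 35.05 = 8.168 mg/L.
Minimum DO = C_s − D_c = 10.6 − 8.168 = 2.432 mg/L.
x_c = v t_c = 0.114 m/s × 2.087 d × 86400 s/d = 20560 m ≈ 20.6 km.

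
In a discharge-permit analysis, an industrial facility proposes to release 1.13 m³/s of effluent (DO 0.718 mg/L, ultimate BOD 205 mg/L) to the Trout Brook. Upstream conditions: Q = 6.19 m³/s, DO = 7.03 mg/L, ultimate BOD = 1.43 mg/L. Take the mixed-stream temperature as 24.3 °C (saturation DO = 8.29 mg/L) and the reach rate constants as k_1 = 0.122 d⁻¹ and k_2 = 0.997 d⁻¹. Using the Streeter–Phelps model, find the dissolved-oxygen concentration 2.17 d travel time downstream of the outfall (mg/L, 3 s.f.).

Mixed DO = (6.19×7.03 + 1.13×0.718)/(6.19+1.13) = 44.33/7.320 = 6.056 mg/L.
Mixed L₀ = (6.19×1.43 + 1.13×205)/(7.320) = 240.5/7.320 = 32.86 mg/L.
Initial deficit D₀ = C_s − DO₀ = 8.29 − 6.056 = 2.234 mg/L.
D(2.17) = [0.122×32.86/(0.997−0.122)](e^(−0.122×2.17) − e^(−0.997×2.17)) + 2.234 e^(−0.997×2.17)
= 4.581 × (0.7674 − 0.1149) + 2.234 × 0.1149 = 3.246 mg/L.
DO = 8.29 − 3.246 = 5.044 mg/L.

DO ≈ 5.04 mg/L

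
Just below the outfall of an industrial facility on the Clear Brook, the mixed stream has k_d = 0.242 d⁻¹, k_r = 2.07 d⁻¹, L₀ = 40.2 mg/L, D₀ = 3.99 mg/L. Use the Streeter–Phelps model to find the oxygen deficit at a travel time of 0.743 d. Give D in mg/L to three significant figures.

D ≈ 4.16 mg/L

k_d L₀/(k_r−k_d) = 0.242×40.2/(2.07−0.242) = 9.728/1.828 = 5.322 mg/L.
e^(−k_d t) = e^(−0.242×0.7430) = 0.8354; e^(−k_r t) = e^(−2.07×0.7430) = 0.2148.
D = 5.322 × (0.8354 − 0.2148) + 3.99 × 0.2148 = 3.303 + 0.8571 = 4.160 mg/L.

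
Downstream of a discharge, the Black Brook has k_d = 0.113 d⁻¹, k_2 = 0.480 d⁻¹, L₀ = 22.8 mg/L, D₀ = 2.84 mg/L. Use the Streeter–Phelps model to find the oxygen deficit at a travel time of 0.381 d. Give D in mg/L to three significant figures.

k_d L₀/(k_2−k_d) = 0.113×22.8/(0.480−0.113) = 2.576/0.3670 = 7.020 mg/L.
e^(−k_d t) = e^(−0.113×0.3810) = 0.9579; e^(−k_2 t) = e^(−0.480×0.3810) = 0.8329.
D = 7.020 × (0.9579 − 0.8329) + 2.84 × 0.8329 = 0.8775 + 2.365 = 3.243 mg/L.

D ≈ 3.24 mg/L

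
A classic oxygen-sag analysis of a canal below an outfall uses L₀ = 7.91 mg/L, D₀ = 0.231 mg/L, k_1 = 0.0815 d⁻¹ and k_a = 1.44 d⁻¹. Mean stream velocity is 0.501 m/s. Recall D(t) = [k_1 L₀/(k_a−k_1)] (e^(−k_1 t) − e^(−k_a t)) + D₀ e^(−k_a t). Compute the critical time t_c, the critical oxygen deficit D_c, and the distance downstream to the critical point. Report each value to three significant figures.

With k_a/k_1 = 17.67 and 1 − D₀(k_a−k_1)/(k_1 L₀) = 0.5132,
t_c = ln(17.67 × 0.5132) / (1.44 − 0.0815) = ln(9.068) / 1.359 = 2.205/1.359 = 1.623 d.
L(t_c) = L₀ e^(−k_1 t_c) = 7.91 × 0.8761 = 6.930 mg/L, and at the critical point k_a D_c = k_1 L, so D_c = (0.0815/1.44) × 6.930 = 0.3922 mg/L.
x_c = v t_c = 0.501 m/s × 1.623 d × 86400 s/d = 70250 m ≈ 70.3 km.

t_c ≈ 1.62 d; D_c ≈ 0.392 mg/L; x_c ≈ 70.3 km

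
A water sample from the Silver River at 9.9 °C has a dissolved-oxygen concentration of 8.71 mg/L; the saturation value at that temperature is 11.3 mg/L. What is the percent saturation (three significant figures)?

% saturation = C/C_s × 100 = 8.71/11.3 × 100 = 77.1 %.

77.1 % saturation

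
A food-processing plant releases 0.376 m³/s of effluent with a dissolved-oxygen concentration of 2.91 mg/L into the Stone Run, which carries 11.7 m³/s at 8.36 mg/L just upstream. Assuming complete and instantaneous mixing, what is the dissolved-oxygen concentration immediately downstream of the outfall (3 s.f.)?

Flow-weighted mixing: C = (Q_r C_r + Q_w C_w)/(Q_r + Q_w)
= (11.7×8.36 + 0.376×2.91)/(11.7 + 0.376) = 98.91/12.08 = 8.190 mg/L.

8.19 mg/L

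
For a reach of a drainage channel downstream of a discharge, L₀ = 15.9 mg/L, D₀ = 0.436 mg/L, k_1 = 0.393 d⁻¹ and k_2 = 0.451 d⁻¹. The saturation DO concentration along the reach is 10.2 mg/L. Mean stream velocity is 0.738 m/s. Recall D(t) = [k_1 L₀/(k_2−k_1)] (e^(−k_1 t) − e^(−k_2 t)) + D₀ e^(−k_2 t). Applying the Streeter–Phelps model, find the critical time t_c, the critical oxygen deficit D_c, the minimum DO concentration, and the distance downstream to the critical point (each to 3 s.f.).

With k_2/k_1 = 1.148 and 1 − D₀(k_2−k_1)/(k_1 L₀) = 0.9960,
t_c = ln(1.148 × 0.9960) / (0.451 − 0.393) = ln(1.143) / 0.05800 = 0.1336/0.05800 = 2.303 d.
L(t_c) = L₀ e^(−k_1 t_c) = 15.9 × 0.4044 = 6.430 mg/L, and at the critical point k_2 D_c = k_1 L, so D_c = (0.393/0.451) × 6.430 = 5.603 mg/L.
Minimum DO = C_s − D_c = 10.2 − 5.603 = 4.597 mg/L.
x_c = v t_c = 0.738 m/s × 2.303 d × 86400 s/d = 146900 m ≈ 147 km.

t_c ≈ 2.30 d; D_c ≈ 5.60 mg/L; min DO ≈ 4.60 mg/L; x_c ≈ 147 km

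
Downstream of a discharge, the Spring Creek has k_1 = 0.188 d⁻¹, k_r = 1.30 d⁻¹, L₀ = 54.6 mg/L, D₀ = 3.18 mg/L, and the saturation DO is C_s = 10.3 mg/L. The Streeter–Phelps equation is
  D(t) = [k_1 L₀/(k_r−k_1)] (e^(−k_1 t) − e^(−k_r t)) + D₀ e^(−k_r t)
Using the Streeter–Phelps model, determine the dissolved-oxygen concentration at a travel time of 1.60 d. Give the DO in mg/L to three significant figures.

k_1 L₀/(k_r−k_1) = 0.188×54.6/(1.30−0.188) = 10.26/1.112 = 9.231 mg/L.
e^(−k_1 t) = e^(−0.188×1.600) = 0.7402; e^(−k_r t) = e^(−1.30×1.600) = 0.1249.
D = 9.231 × (0.7402 − 0.1249) + 3.18 × 0.1249 = 5.680 + 0.3973 = 6.077 mg/L.
DO = C_s − D = 10.3 − 6.077 = 4.223 mg/L.

DO ≈ 4.22 mg/L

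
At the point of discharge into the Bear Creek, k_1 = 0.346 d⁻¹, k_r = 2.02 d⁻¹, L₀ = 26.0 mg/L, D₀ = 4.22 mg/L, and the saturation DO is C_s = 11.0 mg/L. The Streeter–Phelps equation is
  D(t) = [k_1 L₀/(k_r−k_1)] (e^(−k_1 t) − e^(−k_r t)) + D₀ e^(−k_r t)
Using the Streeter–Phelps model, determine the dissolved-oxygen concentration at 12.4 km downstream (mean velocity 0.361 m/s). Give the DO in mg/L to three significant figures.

DO ≈ 6.83 mg/L

Travel time t = x/v = 12.4 km / (0.361 m/s) = 12400 m / 0.361 m/s = 34350 s = 0.3976 d.
k_1 L₀/(k_r−k_1) = 0.346×26.0/(2.02−0.346) = 8.996/1.674 = 5.374 mg/L.
e^(−k_1 t) = e^(−0.346×0.3976) = 0.8715; e^(−k_r t) = e^(−2.02×0.3976) = 0.4480.
D = 5.374 × (0.8715 − 0.4480) + 4.22 × 0.4480 = 2.276 + 1.890 = 4.166 mg/L.
DO = C_s − D = 11.0 − 4.166 = 6.834 mg/L.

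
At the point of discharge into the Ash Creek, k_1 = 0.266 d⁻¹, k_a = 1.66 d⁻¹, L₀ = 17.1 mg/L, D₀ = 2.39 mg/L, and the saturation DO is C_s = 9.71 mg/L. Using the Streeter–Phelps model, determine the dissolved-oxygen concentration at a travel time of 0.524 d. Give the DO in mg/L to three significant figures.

k_1 L₀/(k_a−k_1) = 0.266×17.1/(1.66−0.266) = 4.549/1.394 = 3.263 mg/L.
e^(−k_1 t) = e^(−0.266×0.5240) = 0.8699; e^(−k_a t) = e^(−1.66×0.5240) = 0.4190.
D = 3.263 × (0.8699 − 0.4190) + 2.39 × 0.4190 = 1.471 + 1.001 = 2.473 mg/L.
DO = C_s − D = 9.71 − 2.473 = 7.237 mg/L.

DO ≈ 7.24 mg/L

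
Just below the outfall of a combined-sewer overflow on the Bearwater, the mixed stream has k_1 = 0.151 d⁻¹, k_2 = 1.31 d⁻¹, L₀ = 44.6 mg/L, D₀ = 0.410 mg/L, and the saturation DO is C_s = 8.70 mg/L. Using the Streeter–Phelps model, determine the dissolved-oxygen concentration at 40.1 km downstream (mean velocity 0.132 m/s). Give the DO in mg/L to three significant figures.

DO ≈ 5.34 mg/L

Travel time t = x/v = 40.1 km / (0.132 m/s) = 40100 m / 0.132 m/s = 303800 s = 3.516 d.
k_1 L₀/(k_2−k_1) = 0.151×44.6/(1.31−0.151) = 6.735/1.159 = 5.811 mg/L.
e^(−k_1 t) = e^(−0.151×3.516) = 0.5881; e^(−k_2 t) = e^(−1.31×3.516) = 0.009991.
D = 5.811 × (0.5881 − 0.009991) + 0.410 × 0.009991 = 3.359 + 0.004096 = 3.363 mg/L.
DO = C_s − D = 8.70 − 3.363 = 5.337 mg/L.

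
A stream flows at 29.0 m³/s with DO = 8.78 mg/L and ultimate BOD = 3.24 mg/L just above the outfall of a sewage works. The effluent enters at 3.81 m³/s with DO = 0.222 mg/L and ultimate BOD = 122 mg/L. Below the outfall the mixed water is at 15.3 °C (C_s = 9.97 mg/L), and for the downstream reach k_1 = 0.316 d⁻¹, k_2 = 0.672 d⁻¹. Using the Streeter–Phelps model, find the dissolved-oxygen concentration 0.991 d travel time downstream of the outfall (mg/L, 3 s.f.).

DO ≈ 5.56 mg/L

Mixed DO = (29.0×8.78 + 3.81×0.222)/(29.0+3.81) = 255.5/32.81 = 7.786 mg/L.
Mixed L₀ = (29.0×3.24 + 3.81×122)/(32.81) = 558.8/32.81 = 17.03 mg/L.
Initial deficit D₀ = C_s − DO₀ = 9.97 − 7.786 = 2.184 mg/L.
D(0.991) = [0.316×17.03/(0.672−0.316)](e^(−0.316×0.991) − e^(−0.672×0.991)) + 2.184 e^(−0.672×0.991)
= 15.12 × (0.7311 − 0.5138) + 2.184 × 0.5138 = 4.408 mg/L.
DO = 9.97 − 4.408 = 5.562 mg/L.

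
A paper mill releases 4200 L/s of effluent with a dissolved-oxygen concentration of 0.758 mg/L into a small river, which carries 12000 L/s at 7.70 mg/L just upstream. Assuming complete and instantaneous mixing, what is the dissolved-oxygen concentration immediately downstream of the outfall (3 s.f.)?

Flow-weighted mixing: C = (Q_r C_r + Q_w C_w)/(Q_r + Q_w)
= (12000×7.70 + 4200×0.758)/(12000 + 4200) = 95580/16200 = 5.900 mg/L.

5.90 mg/L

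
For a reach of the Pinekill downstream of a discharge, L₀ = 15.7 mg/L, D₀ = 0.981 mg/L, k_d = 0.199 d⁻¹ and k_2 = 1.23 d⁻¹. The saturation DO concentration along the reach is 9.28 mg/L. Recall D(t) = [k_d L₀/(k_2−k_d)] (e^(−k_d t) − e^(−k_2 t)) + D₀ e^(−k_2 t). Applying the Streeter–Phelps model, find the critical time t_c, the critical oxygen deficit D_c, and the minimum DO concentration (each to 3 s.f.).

At the critical point dD/dt = 0, so k_d L₀ e^(−k_d t) = k_2 D. Substituting D(t) from the Streeter–Phelps equation and solving for t gives
t_c = ln[(k_2/k_d)(1 − D₀(k_2−k_d)/(k_d L₀))] / (k_2−k_d).
Here k_2−k_d = 1.031 d⁻¹ and 1 − D₀(k_2−k_d)/(k_d L₀) = 1 − 0.981×1.031/(0.199×15.7) = 0.6763, so
t_c = ln(6.181 × 0.6763) / 1.031 = 1.430 / 1.031 = 1.387 d.
D_c = (k_d/k_2) L₀ e^(−k_d t_c) = (0.199/1.23) × 15.7 × e^(−0.199×1.387) = 0.1618 × 15.7 × 0.7588 = 1.927 mg/L.
Minimum DO = C_s − D_c = 9.28 − 1.927 = 7.353 mg/L.

t_c ≈ 1.39 d; D_c ≈ 1.93 mg/L; min DO ≈ 7.35 mg/L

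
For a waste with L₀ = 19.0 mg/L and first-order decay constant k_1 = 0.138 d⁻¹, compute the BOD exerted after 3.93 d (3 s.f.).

y_t = L₀(1 − e^(−k_1 t)) = 19.0 × (1 − e^(−0.138×3.93))
= 19.0 × (1 − 0.5814) = 19.0 × 0.4186 = 7.954 mg/L.

y ≈ 7.95 mg/L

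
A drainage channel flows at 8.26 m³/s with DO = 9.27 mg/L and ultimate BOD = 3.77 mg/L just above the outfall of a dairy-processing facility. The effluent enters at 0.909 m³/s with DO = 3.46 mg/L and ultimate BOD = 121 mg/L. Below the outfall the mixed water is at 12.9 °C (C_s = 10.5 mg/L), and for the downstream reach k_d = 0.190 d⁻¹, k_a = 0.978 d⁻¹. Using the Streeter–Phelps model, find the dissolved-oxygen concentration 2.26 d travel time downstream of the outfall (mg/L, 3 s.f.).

Mixed DO = (8.26×9.27 + 0.909×3.46)/(8.26+0.909) = 79.72/9.169 = 8.694 mg/L.
Mixed L₀ = (8.26×3.77 + 0.909×121)/(9.169) = 141.1/9.169 = 15.39 mg/L.
Initial deficit D₀ = C_s − DO₀ = 10.5 − 8.694 = 1.806 mg/L.
D(2.26) = [0.190×15.39/(0.978−0.190)](e^(−0.190×2.26) − e^(−0.978×2.26)) + 1.806 e^(−0.978×2.26)
= 3.711 × (0.6509 − 0.1097) + 1.806 × 0.1097 = 2.207 mg/L.
DO = 10.5 − 2.207 = 8.293 mg/L.

DO ≈ 8.29 mg/L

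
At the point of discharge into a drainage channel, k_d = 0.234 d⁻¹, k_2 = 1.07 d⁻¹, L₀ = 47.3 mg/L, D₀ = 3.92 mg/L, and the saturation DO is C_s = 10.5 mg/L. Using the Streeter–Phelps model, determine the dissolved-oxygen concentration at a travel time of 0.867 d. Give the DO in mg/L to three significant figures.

DO ≈ 3.38 mg/L

k_d L₀/(k_2−k_d) = 0.234×47.3/(1.07−0.234) = 11.07/0.8360 = 13.24 mg/L.
e^(−k_d t) = e^(−0.234×0.8670) = 0.8164; e^(−k_2 t) = e^(−1.07×0.8670) = 0.3955.
D = 13.24 × (0.8164 − 0.3955) + 3.92 × 0.3955 = 5.573 + 1.550 = 7.123 mg/L.
DO = C_s − D = 10.5 − 7.123 = 3.377 mg/L.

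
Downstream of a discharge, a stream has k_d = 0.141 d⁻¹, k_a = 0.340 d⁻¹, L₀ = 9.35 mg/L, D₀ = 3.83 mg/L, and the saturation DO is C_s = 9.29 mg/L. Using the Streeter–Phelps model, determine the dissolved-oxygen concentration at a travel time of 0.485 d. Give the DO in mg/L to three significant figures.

k_d L₀/(k_a−k_d) = 0.141×9.35/(0.340−0.141) = 1.318/0.1990 = 6.625 mg/L.
e^(−k_d t) = e^(−0.141×0.4850) = 0.9339; e^(−k_a t) = e^(−0.340×0.4850) = 0.8480.
D = 6.625 × (0.9339 − 0.8480) + 3.83 × 0.8480 = 0.5692 + 3.248 = 3.817 mg/L.
DO = C_s − D = 9.29 − 3.817 = 5.473 mg/L.

DO ≈ 5.47 mg/L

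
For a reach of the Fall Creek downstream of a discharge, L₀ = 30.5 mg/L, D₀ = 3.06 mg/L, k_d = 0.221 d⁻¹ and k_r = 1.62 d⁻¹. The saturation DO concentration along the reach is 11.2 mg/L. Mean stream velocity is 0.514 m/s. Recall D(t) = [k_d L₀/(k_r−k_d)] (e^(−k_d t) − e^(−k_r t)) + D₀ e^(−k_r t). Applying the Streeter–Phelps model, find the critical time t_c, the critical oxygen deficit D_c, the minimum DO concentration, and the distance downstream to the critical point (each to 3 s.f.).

t_c ≈ 0.703 d; D_c ≈ 3.56 mg/L; min DO ≈ 7.64 mg/L; x_c ≈ 31.2 km

t_c = [1/(k_r−k_d)] ln[(k_r/k_d)(1 − D₀(k_r−k_d)/(k_d L₀))]
= [1/(1.62−0.221)] ln[(1.62/0.221)(1 − 3.06×1.399/(0.221×30.5))]
= (1/1.399) ln[7.330 × 0.3649] = 0.7148 × ln(2.675) = 0.7148 × 0.9839 = 0.7033 d.
D_c = (k_d/k_r) L₀ e^(−k_d t_c) = (0.221/1.62) × 30.5 × e^(−0.221×0.7033) = 0.1364 × 30.5 × 0.8561 = 3.562 mg/L.
Minimum DO = C_s − D_c = 11.2 − 3.562 = 7.638 mg/L.
x_c = v t_c = 0.514 m/s × 0.7033 d × 86400 s/d = 31230 m ≈ 31.2 km.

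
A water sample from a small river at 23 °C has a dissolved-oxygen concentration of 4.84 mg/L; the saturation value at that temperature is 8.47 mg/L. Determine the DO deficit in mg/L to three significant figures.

D ≈ 3.63 mg/L

D = C_s − C = 8.47 − 4.84 = 3.63 mg/L.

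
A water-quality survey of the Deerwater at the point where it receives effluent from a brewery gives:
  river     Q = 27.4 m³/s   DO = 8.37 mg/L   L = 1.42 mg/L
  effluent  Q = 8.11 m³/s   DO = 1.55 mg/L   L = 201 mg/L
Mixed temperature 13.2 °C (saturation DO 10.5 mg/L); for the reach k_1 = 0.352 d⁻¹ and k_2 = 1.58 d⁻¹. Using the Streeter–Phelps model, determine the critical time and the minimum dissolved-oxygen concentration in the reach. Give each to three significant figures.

t_c ≈ 0.962 d; minimum DO ≈ 3.04 mg/L

Mixed DO = (27.4×8.37 + 8.11×1.55)/(27.4+8.11) = 241.9/35.51 = 6.812 mg/L.
Mixed L₀ = (27.4×1.42 + 8.11×201)/(35.51) = 1669/35.51 = 47.00 mg/L.
Initial deficit D₀ = C_s − DO₀ = 10.5 − 6.812 = 3.688 mg/L.
t_c = (1/1.228) ln[(1.58/0.352)(1 − 3.688×1.228/(0.352×47.00))] = 0.8143 × ln(3.260) = 0.9623 d.
D_c = (0.352/1.58) × 47.00 × e^(−0.352×0.9623) = 0.2228 × 47.00 × 0.7127 = 7.462 mg/L.
Minimum DO = 10.5 − 7.462 = 3.038 mg/L.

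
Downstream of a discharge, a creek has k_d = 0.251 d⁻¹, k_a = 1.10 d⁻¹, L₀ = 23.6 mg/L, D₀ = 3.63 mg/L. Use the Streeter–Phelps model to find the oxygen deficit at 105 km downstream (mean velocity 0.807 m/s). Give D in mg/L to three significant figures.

Travel time t = x/v = 105 km / (0.807 m/s) = 105000 m / 0.807 m/s = 130100 s = 1.506 d.
k_d L₀/(k_a−k_d) = 0.251×23.6/(1.10−0.251) = 5.924/0.8490 = 6.977 mg/L.
e^(−k_d t) = e^(−0.251×1.506) = 0.6852; e^(−k_a t) = e^(−1.10×1.506) = 0.1908.
D = 6.977 × (0.6852 − 0.1908) + 3.63 × 0.1908 = 3.450 + 0.6926 = 4.142 mg/L.

D ≈ 4.14 mg/L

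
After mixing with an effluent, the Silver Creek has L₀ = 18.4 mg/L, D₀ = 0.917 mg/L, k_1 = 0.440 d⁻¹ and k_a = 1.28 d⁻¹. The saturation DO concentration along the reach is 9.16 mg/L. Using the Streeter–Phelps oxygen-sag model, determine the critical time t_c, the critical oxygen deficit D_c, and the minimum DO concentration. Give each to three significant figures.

t_c = [1/(k_a−k_1)] ln[(k_a/k_1)(1 − D₀(k_a−k_1)/(k_1 L₀))]
= [1/(1.28−0.440)] ln[(1.28/0.440)(1 − 0.917×0.8400/(0.440×18.4))]
= (1/0.8400) ln[2.909 × 0.9049] = 1.190 × ln(2.632) = 1.190 × 0.9679 = 1.152 d.
D_c = (k_1/k_a) L₀ e^(−k_1 t_c) = (0.440/1.28) × 18.4 × e^(−0.440×1.152) = 0.3438 × 18.4 × 0.6023 = 3.810 mg/L.
Minimum DO = C_s − D_c = 9.16 − 3.810 = 5.350 mg/L.

t_c ≈ 1.15 d; D_c ≈ 3.81 mg/L; min DO ≈ 5.35 mg/L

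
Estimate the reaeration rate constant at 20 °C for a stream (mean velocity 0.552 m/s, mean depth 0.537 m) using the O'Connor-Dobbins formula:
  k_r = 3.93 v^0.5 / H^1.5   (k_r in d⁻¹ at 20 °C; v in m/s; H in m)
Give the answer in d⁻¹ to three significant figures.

k_r ≈ 7.42 d⁻¹

k_r = 3.93 × 0.552^0.5 / 0.537^1.5 = 3.93 × 0.7430 / 0.3935 = 7.420 d⁻¹.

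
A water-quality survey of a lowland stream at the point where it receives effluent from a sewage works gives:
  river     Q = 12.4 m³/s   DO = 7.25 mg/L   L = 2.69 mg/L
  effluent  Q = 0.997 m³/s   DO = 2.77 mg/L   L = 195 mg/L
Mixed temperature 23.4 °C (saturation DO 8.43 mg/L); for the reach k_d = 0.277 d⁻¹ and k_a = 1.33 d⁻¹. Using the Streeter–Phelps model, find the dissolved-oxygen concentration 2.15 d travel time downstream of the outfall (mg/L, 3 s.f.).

DO ≈ 6.13 mg/L

Mixed DO = (12.4×7.25 + 0.997×2.77)/(12.4+0.997) = 92.66/13.40 = 6.917 mg/L.
Mixed L₀ = (12.4×2.69 + 0.997×195)/(13.40) = 227.8/13.40 = 17.00 mg/L.
Initial deficit D₀ = C_s − DO₀ = 8.43 − 6.917 = 1.513 mg/L.
D(2.15) = [0.277×17.00/(1.33−0.277)](e^(−0.277×2.15) − e^(−1.33×2.15)) + 1.513 e^(−1.33×2.15)
= 4.472 × (0.5513 − 0.05730) + 1.513 × 0.05730 = 2.296 mg/L.
DO = 8.43 − 2.296 = 6.134 mg/L.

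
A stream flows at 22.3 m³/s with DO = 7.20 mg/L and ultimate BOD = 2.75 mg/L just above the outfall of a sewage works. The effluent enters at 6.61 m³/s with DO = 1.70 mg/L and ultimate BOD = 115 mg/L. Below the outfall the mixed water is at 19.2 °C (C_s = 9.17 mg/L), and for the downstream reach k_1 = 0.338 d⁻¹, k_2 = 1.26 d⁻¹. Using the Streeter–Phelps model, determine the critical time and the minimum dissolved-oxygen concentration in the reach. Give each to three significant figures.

Mixed DO = (22.3×7.20 + 6.61×1.70)/(22.3+6.61) = 171.8/28.91 = 5.942 mg/L.
Mixed L₀ = (22.3×2.75 + 6.61×115)/(28.91) = 821.5/28.91 = 28.41 mg/L.
Initial deficit D₀ = C_s − DO₀ = 9.17 − 5.942 = 3.228 mg/L.
t_c = (1/0.9220) ln[(1.26/0.338)(1 − 3.228×0.9220/(0.338×28.41))] = 1.085 × ln(2.573) = 1.025 d.
D_c = (0.338/1.26) × 28.41 × e^(−0.338×1.025) = 0.2683 × 28.41 × 0.7072 = 5.391 mg/L.
Minimum DO = 9.17 − 5.391 = 3.779 mg/L.

t_c ≈ 1.02 d; minimum DO ≈ 3.78 mg/L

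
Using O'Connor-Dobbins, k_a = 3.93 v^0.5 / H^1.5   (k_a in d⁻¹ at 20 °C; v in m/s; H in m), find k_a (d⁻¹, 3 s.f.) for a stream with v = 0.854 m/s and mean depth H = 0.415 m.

k_a = 3.93 × 0.854^0.5 / 0.415^1.5 = 3.93 × 0.9241 / 0.2673 = 13.58 d⁻¹.

k_a ≈ 13.6 d⁻¹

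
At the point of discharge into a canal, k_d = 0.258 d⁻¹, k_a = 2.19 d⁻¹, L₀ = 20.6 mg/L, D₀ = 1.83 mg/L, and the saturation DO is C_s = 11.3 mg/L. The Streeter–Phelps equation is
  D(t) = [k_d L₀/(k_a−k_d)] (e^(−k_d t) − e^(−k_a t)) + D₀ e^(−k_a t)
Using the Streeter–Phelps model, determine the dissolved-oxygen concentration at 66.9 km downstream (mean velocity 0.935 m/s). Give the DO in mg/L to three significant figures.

DO ≈ 9.23 mg/L

Travel time t = x/v = 66.9 km / (0.935 m/s) = 66900 m / 0.935 m/s = 71550 s = 0.8281 d.
k_d L₀/(k_a−k_d) = 0.258×20.6/(2.19−0.258) = 5.315/1.932 = 2.751 mg/L.
e^(−k_d t) = e^(−0.258×0.8281) = 0.8076; e^(−k_a t) = e^(−2.19×0.8281) = 0.1631.
D = 2.751 × (0.8076 − 0.1631) + 1.83 × 0.1631 = 1.773 + 0.2984 = 2.072 mg/L.
DO = C_s − D = 11.3 − 2.072 = 9.228 mg/L.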